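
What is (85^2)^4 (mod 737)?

236

(85)^2 ≡ 592 (mod 737)
(592)^4 ≡ 236 (mod 737)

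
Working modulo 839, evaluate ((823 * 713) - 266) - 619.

823 * 713 = 586799 ≡ 338 (mod 839)
338 - 266 = 72
72 - 619 = -547 ≡ 292 (mod 839)

292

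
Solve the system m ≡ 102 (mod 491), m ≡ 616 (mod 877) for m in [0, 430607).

491⁻¹ mod 877: 491·284 ≡ 1 (mod 877), so 491⁻¹ ≡ 284.
m = 102 + 491·((616 − 102)·284 mod 877) = 102 + 491·394 = 193556.

193556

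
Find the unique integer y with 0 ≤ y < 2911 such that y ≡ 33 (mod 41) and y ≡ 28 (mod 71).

525

41⁻¹ mod 71: 41·26 ≡ 1 (mod 71), so 41⁻¹ ≡ 26.
y = 33 + 41·((28 − 33)·26 mod 71) = 33 + 41·12 = 525.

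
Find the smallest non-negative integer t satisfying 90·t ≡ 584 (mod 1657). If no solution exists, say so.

522

gcd(90, 1657) = 1, so a unique solution mod 1657 exists.
90⁻¹ ≡ 313 (mod 1657).
t ≡ 313·584 ≡ 522 (mod 1657).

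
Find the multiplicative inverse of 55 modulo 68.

47

Run the extended Euclidean algorithm:
68 = 1·55 + 13
55 = 4·13 + 3
13 = 4·3 + 1
3 = 3·1 + 0
gcd(55, 68) = 1, so the inverse exists.
Back-substitute for 1:
1 = 1·13 − 4·3
  = −4·55 + 17·13
  = 17·68 − 21·55
So 55⁻¹ ≡ −21 ≡ 47 (mod 68).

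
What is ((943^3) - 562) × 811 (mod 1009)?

(943)^3 ≡ 69 (mod 1009)
69 - 562 = -493 ≡ 516 (mod 1009)
516 × 811 = 418476 ≡ 750 (mod 1009)

750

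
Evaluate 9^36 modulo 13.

1

By square-and-multiply:
36 in binary is 100100, i.e. 36 = 32 + 4.
9^1 ≡ 9 (mod 13)
9^2 ≡ 9^2 = 81 ≡ 3 (mod 13)
9^4 ≡ 3^2 = 9 (mod 13)
9^8 ≡ 9^2 = 81 ≡ 3 (mod 13)
9^16 ≡ 3^2 = 9 (mod 13)
9^32 ≡ 9^2 = 81 ≡ 3 (mod 13)
9^36 = 9^32 * 9^4 ≡ 3 * 9 (mod 13).
3 * 9 = 27 ≡ 1 (mod 13).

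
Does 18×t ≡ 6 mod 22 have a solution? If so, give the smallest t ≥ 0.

gcd(18, 22) = 2, and 2 | 6, so solutions exist.
Divide through by 2: 9×t ≡ 3 mod 11.
9⁻¹ ≡ 5 (mod 11).
t ≡ 5×3 ≡ 4 (mod 11).
The smallest non-negative solution is t = 4.

4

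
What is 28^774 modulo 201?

28^1 ≡ 28 (mod 201)
28^2 ≡ 28^2 = 784 ≡ 181 (mod 201)
28^4 ≡ 181^2 = 32761 ≡ 199 (mod 201)
28^8 ≡ 199^2 = 39601 ≡ 4 (mod 201)
28^16 ≡ 4^2 = 16 (mod 201)
28^32 ≡ 16^2 = 256 ≡ 55 (mod 201)
28^64 ≡ 55^2 = 3025 ≡ 10 (mod 201)
28^128 ≡ 10^2 = 100 (mod 201)
28^256 ≡ 100^2 = 10000 ≡ 151 (mod 201)
28^512 ≡ 151^2 = 22801 ≡ 88 (mod 201)
28^774 = 28^512 · 28^256 · 28^4 · 28^2 ≡ 88 · 151 · 199 · 181 (mod 201).
Accumulate the product:
88 · 151 = 13288 ≡ 22
22 · 199 = 4378 ≡ 157
157 · 181 = 28417 ≡ 76

76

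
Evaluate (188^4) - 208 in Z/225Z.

(188)^4 ≡ 136 (mod 225)
136 - 208 = -72 ≡ 153 (mod 225)

153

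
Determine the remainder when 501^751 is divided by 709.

2

751 in binary is 1011101111, i.e. 751 = 512 + 128 + 64 + 32 + 8 + 4 + 2 + 1.
501^1 ≡ 501 (mod 709)
501^2 ≡ 501^2 = 251001 ≡ 15 (mod 709)
501^4 ≡ 15^2 = 225 (mod 709)
501^8 ≡ 225^2 = 50625 ≡ 286 (mod 709)
501^16 ≡ 286^2 = 81796 ≡ 261 (mod 709)
501^32 ≡ 261^2 = 68121 ≡ 57 (mod 709)
501^64 ≡ 57^2 = 3249 ≡ 413 (mod 709)
501^128 ≡ 413^2 = 170569 ≡ 409 (mod 709)
501^256 ≡ 409^2 = 167281 ≡ 666 (mod 709)
501^512 ≡ 666^2 = 443556 ≡ 431 (mod 709)
501^751 = 501^512 * 501^128 * 501^64 * 501^32 * 501^8 * 501^4 * 501^2 * 501^1 ≡ 431 * 409 * 413 * 57 * 286 * 225 * 15 * 501 (mod 709).
Accumulate the product:
431 * 409 = 176279 ≡ 447
447 * 413 = 184611 ≡ 271
271 * 57 = 15447 ≡ 558
558 * 286 = 159588 ≡ 63
63 * 225 = 14175 ≡ 704
704 * 15 = 10560 ≡ 634
634 * 501 = 317634 ≡ 2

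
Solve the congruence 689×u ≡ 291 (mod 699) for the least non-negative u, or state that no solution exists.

600

gcd(689, 699) = 1, so a unique solution mod 699 exists.
689⁻¹ ≡ 629 (mod 699).
u ≡ 629×291 ≡ 600 (mod 699).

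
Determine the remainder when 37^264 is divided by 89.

1

264 in binary is 100001000, i.e. 264 = 256 + 8.
37^1 ≡ 37 (mod 89)
37^2 ≡ 37^2 = 1369 ≡ 34 (mod 89)
37^4 ≡ 34^2 = 1156 ≡ 88 (mod 89)
37^8 ≡ 88^2 = 7744 ≡ 1 (mod 89)
37^16 ≡ 1^2 = 1 (mod 89)
37^32 ≡ 1^2 = 1 (mod 89)
37^64 ≡ 1^2 = 1 (mod 89)
37^128 ≡ 1^2 = 1 (mod 89)
37^256 ≡ 1^2 = 1 (mod 89)
37^264 = 37^256 · 37^8 ≡ 1 · 1 (mod 89).
1 · 1 = 1 ≡ 1 (mod 89).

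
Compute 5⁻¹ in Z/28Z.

By the extended Euclidean algorithm:
28 = 5*5 + 3
5 = 1*3 + 2
3 = 1*2 + 1
2 = 2*1 + 0
gcd(5, 28) = 1, so the inverse exists.
Back-substitute for 1:
1 = 1*3 − 1*2
  = −1*5 + 2*3
  = 2*28 − 11*5
So 5⁻¹ ≡ −11 ≡ 17 (mod 28).

17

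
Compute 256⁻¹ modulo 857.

By the extended Euclidean algorithm:
857 = 3*256 + 89
256 = 2*89 + 78
89 = 1*78 + 11
78 = 7*11 + 1
11 = 11*1 + 0
gcd(256, 857) = 1, so the inverse exists.
Back-substitute for 1:
1 = 1*78 − 7*11
  = −7*89 + 8*78
  = 8*256 − 23*89
  = −23*857 + 77*256
So 256⁻¹ ≡ 77 (mod 857).

77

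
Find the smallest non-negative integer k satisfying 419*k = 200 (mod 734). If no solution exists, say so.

512

gcd(419, 734) = 1, so a unique solution mod 734 exists.
419⁻¹ ≡ 487 (mod 734).
k ≡ 487*200 ≡ 512 (mod 734).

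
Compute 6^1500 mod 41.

40

Using repeated squaring:
1500 in binary is 10111011100, i.e. 1500 = 1024 + 256 + 128 + 64 + 16 + 8 + 4.
6^1 ≡ 6 (mod 41)
6^2 ≡ 6^2 = 36 (mod 41)
6^4 ≡ 36^2 = 1296 ≡ 25 (mod 41)
6^8 ≡ 25^2 = 625 ≡ 10 (mod 41)
6^16 ≡ 10^2 = 100 ≡ 18 (mod 41)
6^32 ≡ 18^2 = 324 ≡ 37 (mod 41)
6^64 ≡ 37^2 = 1369 ≡ 16 (mod 41)
6^128 ≡ 16^2 = 256 ≡ 10 (mod 41)
6^256 ≡ 10^2 = 100 ≡ 18 (mod 41)
6^512 ≡ 18^2 = 324 ≡ 37 (mod 41)
6^1024 ≡ 37^2 = 1369 ≡ 16 (mod 41)
6^1500 = 6^1024 * 6^256 * 6^128 * 6^64 * 6^16 * 6^8 * 6^4 ≡ 16 * 18 * 10 * 16 * 18 * 10 * 25 (mod 41).
Accumulate the product:
16 * 18 = 288 ≡ 1
1 * 10 = 10
10 * 16 = 160 ≡ 37
37 * 18 = 666 ≡ 10
10 * 10 = 100 ≡ 18
18 * 25 = 450 ≡ 40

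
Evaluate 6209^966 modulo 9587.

4672

By square-and-multiply:
966 in binary is 1111000110, i.e. 966 = 512 + 256 + 128 + 64 + 4 + 2.
6209^1 ≡ 6209 (mod 9587)
6209^2 ≡ 6209^2 = 38551681 ≡ 2354 (mod 9587)
6209^4 ≡ 2354^2 = 5541316 ≡ 30 (mod 9587)
6209^8 ≡ 30^2 = 900 (mod 9587)
6209^16 ≡ 900^2 = 810000 ≡ 4692 (mod 9587)
6209^32 ≡ 4692^2 = 22014864 ≡ 3112 (mod 9587)
6209^64 ≡ 3112^2 = 9684544 ≡ 1674 (mod 9587)
6209^128 ≡ 1674^2 = 2802276 ≡ 2872 (mod 9587)
6209^256 ≡ 2872^2 = 8248384 ≡ 3564 (mod 9587)
6209^512 ≡ 3564^2 = 12702096 ≡ 8908 (mod 9587)
6209^966 = 6209^512 × 6209^256 × 6209^128 × 6209^64 × 6209^4 × 6209^2 ≡ 8908 × 3564 × 2872 × 1674 × 30 × 2354 (mod 9587).
Accumulate the product:
8908 × 3564 = 31748112 ≡ 5555
5555 × 2872 = 15953960 ≡ 1192
1192 × 1674 = 1995408 ≡ 1312
1312 × 30 = 39360 ≡ 1012
1012 × 2354 = 2382248 ≡ 4672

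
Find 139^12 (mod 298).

145

12 in binary is 1100, i.e. 12 = 8 + 4.
139^1 ≡ 139 (mod 298)
139^2 ≡ 139^2 = 19321 ≡ 249 (mod 298)
139^4 ≡ 249^2 = 62001 ≡ 17 (mod 298)
139^8 ≡ 17^2 = 289 (mod 298)
139^12 = 139^8 * 139^4 ≡ 289 * 17 (mod 298).
289 * 17 = 4913 ≡ 145 (mod 298).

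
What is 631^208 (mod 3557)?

Using repeated squaring:
208 in binary is 11010000, i.e. 208 = 128 + 64 + 16.
631^1 ≡ 631 (mod 3557)
631^2 ≡ 631^2 = 398161 ≡ 3334 (mod 3557)
631^4 ≡ 3334^2 = 11115556 ≡ 3488 (mod 3557)
631^8 ≡ 3488^2 = 12166144 ≡ 1204 (mod 3557)
631^16 ≡ 1204^2 = 1449616 ≡ 1917 (mod 3557)
631^32 ≡ 1917^2 = 3674889 ≡ 508 (mod 3557)
631^64 ≡ 508^2 = 258064 ≡ 1960 (mod 3557)
631^128 ≡ 1960^2 = 3841600 ≡ 40 (mod 3557)
631^208 = 631^128 · 631^64 · 631^16 ≡ 40 · 1960 · 1917 (mod 3557).
Accumulate the product:
40 · 1960 = 78400 ≡ 146
146 · 1917 = 279882 ≡ 2436

2436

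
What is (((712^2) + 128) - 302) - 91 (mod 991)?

(712)^2 ≡ 543 (mod 991)
543 + 128 = 671
671 - 302 = 369
369 - 91 = 278

278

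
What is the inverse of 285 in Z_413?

Run the extended Euclidean algorithm:
413 = 1×285 + 128
285 = 2×128 + 29
128 = 4×29 + 12
29 = 2×12 + 5
12 = 2×5 + 2
5 = 2×2 + 1
2 = 2×1 + 0
gcd(285, 413) = 1, so the inverse exists.
Back-substitute for 1:
1 = 1×5 − 2×2
  = −2×12 + 5×5
  = 5×29 − 12×12
  = −12×128 + 53×29
  = 53×285 − 118×128
  = −118×413 + 171×285
So 285⁻¹ ≡ 171 (mod 413).

171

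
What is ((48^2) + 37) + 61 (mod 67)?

57

(48)^2 ≡ 26 (mod 67)
26 + 37 = 63
63 + 61 = 124 ≡ 57 (mod 67)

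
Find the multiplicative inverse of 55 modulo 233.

161

Run the extended Euclidean algorithm:
233 = 4*55 + 13
55 = 4*13 + 3
13 = 4*3 + 1
3 = 3*1 + 0
gcd(55, 233) = 1, so the inverse exists.
Bézout: 1 = 17*233 − 72*55.
So 55⁻¹ ≡ −72 ≡ 161 (mod 233).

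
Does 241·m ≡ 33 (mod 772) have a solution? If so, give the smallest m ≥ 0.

gcd(241, 772) = 1, so a unique solution mod 772 exists.
241⁻¹ ≡ 189 (mod 772).
m ≡ 189·33 ≡ 61 (mod 772).

61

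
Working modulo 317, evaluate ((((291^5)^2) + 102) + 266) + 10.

118

(291)^5 ≡ 101 (mod 317)
(101)^2 ≡ 57 (mod 317)
57 + 102 = 159
159 + 266 = 425 ≡ 108 (mod 317)
108 + 10 = 118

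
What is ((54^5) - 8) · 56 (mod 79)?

77

(54)^5 ≡ 39 (mod 79)
39 - 8 = 31
31 · 56 = 1736 ≡ 77 (mod 79)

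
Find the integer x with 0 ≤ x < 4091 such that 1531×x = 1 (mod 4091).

2127

Run the extended Euclidean algorithm:
4091 = 2·1531 + 1029
1531 = 1·1029 + 502
1029 = 2·502 + 25
502 = 20·25 + 2
25 = 12·2 + 1
2 = 2·1 + 0
gcd(1531, 4091) = 1, so the inverse exists.
Back-substitute for 1:
1 = 1·25 − 12·2
  = −12·502 + 241·25
  = 241·1029 − 494·502
  = −494·1531 + 735·1029
  = 735·4091 − 1964·1531
So 1531⁻¹ ≡ −1964 ≡ 2127 (mod 4091).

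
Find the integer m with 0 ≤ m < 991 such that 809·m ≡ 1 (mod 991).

991 = 1·809 + 182
809 = 4·182 + 81
182 = 2·81 + 20
81 = 4·20 + 1
20 = 20·1 + 0
gcd(809, 991) = 1, so the inverse exists.
Back-substitute for 1:
1 = 1·81 − 4·20
  = −4·182 + 9·81
  = 9·809 − 40·182
  = −40·991 + 49·809
So 809⁻¹ ≡ 49 (mod 991).

49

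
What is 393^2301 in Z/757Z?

602

2301 in binary is 100011111101, i.e. 2301 = 2048 + 128 + 64 + 32 + 16 + 8 + 4 + 1.
393^1 ≡ 393 (mod 757)
393^2 ≡ 393^2 = 154449 ≡ 21 (mod 757)
393^4 ≡ 21^2 = 441 (mod 757)
393^8 ≡ 441^2 = 194481 ≡ 689 (mod 757)
393^16 ≡ 689^2 = 474721 ≡ 82 (mod 757)
393^32 ≡ 82^2 = 6724 ≡ 668 (mod 757)
393^64 ≡ 668^2 = 446224 ≡ 351 (mod 757)
393^128 ≡ 351^2 = 123201 ≡ 567 (mod 757)
393^256 ≡ 567^2 = 321489 ≡ 521 (mod 757)
393^512 ≡ 521^2 = 271441 ≡ 435 (mod 757)
393^1024 ≡ 435^2 = 189225 ≡ 732 (mod 757)
393^2048 ≡ 732^2 = 535824 ≡ 625 (mod 757)
393^2301 = 393^2048 * 393^128 * 393^64 * 393^32 * 393^16 * 393^8 * 393^4 * 393^1 ≡ 625 * 567 * 351 * 668 * 82 * 689 * 441 * 393 (mod 757).
Accumulate the product:
625 * 567 = 354375 ≡ 99
99 * 351 = 34749 ≡ 684
684 * 668 = 456912 ≡ 441
441 * 82 = 36162 ≡ 583
583 * 689 = 401687 ≡ 477
477 * 441 = 210357 ≡ 668
668 * 393 = 262524 ≡ 602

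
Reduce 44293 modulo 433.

127

44293 = 102·433 + 127, so 44293 ≡ 127 (mod 433).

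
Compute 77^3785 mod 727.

373

3785 in binary is 111011001001, i.e. 3785 = 2048 + 1024 + 512 + 128 + 64 + 8 + 1.
77^1 ≡ 77 (mod 727)
77^2 ≡ 77^2 = 5929 ≡ 113 (mod 727)
77^4 ≡ 113^2 = 12769 ≡ 410 (mod 727)
77^8 ≡ 410^2 = 168100 ≡ 163 (mod 727)
77^16 ≡ 163^2 = 26569 ≡ 397 (mod 727)
77^32 ≡ 397^2 = 157609 ≡ 577 (mod 727)
77^64 ≡ 577^2 = 332929 ≡ 690 (mod 727)
77^128 ≡ 690^2 = 476100 ≡ 642 (mod 727)
77^256 ≡ 642^2 = 412164 ≡ 682 (mod 727)
77^512 ≡ 682^2 = 465124 ≡ 571 (mod 727)
77^1024 ≡ 571^2 = 326041 ≡ 345 (mod 727)
77^2048 ≡ 345^2 = 119025 ≡ 524 (mod 727)
77^3785 = 77^2048 * 77^1024 * 77^512 * 77^128 * 77^64 * 77^8 * 77^1 ≡ 524 * 345 * 571 * 642 * 690 * 163 * 77 (mod 727).
Accumulate the product:
524 * 345 = 180780 ≡ 484
484 * 571 = 276364 ≡ 104
104 * 642 = 66768 ≡ 611
611 * 690 = 421590 ≡ 657
657 * 163 = 107091 ≡ 222
222 * 77 = 17094 ≡ 373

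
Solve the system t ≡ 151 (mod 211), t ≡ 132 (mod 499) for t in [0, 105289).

69992

211⁻¹ mod 499: 211*324 ≡ 1 (mod 499), so 211⁻¹ ≡ 324.
t = 151 + 211*((132 − 151)*324 mod 499) = 151 + 211*331 = 69992.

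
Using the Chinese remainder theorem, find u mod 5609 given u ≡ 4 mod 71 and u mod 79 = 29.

71⁻¹ mod 79: 71×69 ≡ 1 (mod 79), so 71⁻¹ ≡ 69.
u = 4 + 71×((29 − 4)×69 mod 79) = 4 + 71×66 = 4690.

4690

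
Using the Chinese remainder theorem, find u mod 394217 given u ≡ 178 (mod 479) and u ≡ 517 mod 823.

479⁻¹ mod 823: 479·189 ≡ 1 (mod 823), so 479⁻¹ ≡ 189.
u = 178 + 479·((517 − 178)·189 mod 823) = 178 + 479·700 = 335478.
Check: 335478 mod 479 = 178, 335478 mod 823 = 517. ✓

335478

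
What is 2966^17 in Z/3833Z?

Using repeated squaring:
2966^1 ≡ 2966 (mod 3833)
2966^2 ≡ 2966^2 = 8797156 ≡ 421 (mod 3833)
2966^4 ≡ 421^2 = 177241 ≡ 923 (mod 3833)
2966^8 ≡ 923^2 = 851929 ≡ 1003 (mod 3833)
2966^16 ≡ 1003^2 = 1006009 ≡ 1763 (mod 3833)
2966^17 = 2966^16 · 2966^1 ≡ 1763 · 2966 (mod 3833).
1763 · 2966 = 5229058 ≡ 846 (mod 3833).

846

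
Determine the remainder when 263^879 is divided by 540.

263^1 ≡ 263 (mod 540)
263^2 ≡ 263^2 = 69169 ≡ 49 (mod 540)
263^4 ≡ 49^2 = 2401 ≡ 241 (mod 540)
263^8 ≡ 241^2 = 58081 ≡ 301 (mod 540)
263^16 ≡ 301^2 = 90601 ≡ 421 (mod 540)
263^32 ≡ 421^2 = 177241 ≡ 121 (mod 540)
263^64 ≡ 121^2 = 14641 ≡ 61 (mod 540)
263^128 ≡ 61^2 = 3721 ≡ 481 (mod 540)
263^256 ≡ 481^2 = 231361 ≡ 241 (mod 540)
263^512 ≡ 241^2 = 58081 ≡ 301 (mod 540)
263^879 = 263^512 · 263^256 · 263^64 · 263^32 · 263^8 · 263^4 · 263^2 · 263^1 ≡ 301 · 241 · 61 · 121 · 301 · 241 · 49 · 263 (mod 540).
Accumulate the product:
301 · 241 = 72541 ≡ 181
181 · 61 = 11041 ≡ 241
241 · 121 = 29161 ≡ 1
1 · 301 = 301
301 · 241 = 72541 ≡ 181
181 · 49 = 8869 ≡ 229
229 · 263 = 60227 ≡ 287

287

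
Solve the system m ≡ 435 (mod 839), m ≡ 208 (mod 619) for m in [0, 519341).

455173

839⁻¹ mod 619: 839×453 ≡ 1 (mod 619), so 839⁻¹ ≡ 453.
m = 435 + 839×((208 − 435)×453 mod 619) = 435 + 839×542 = 455173.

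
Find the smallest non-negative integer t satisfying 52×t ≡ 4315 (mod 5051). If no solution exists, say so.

1540

gcd(52, 5051) = 1, so a unique solution mod 5051 exists.
52⁻¹ ≡ 3594 (mod 5051).
t ≡ 3594×4315 ≡ 1540 (mod 5051).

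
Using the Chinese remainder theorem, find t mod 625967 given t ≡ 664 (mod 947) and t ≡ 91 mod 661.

947⁻¹ mod 661: 947·557 ≡ 1 (mod 661), so 947⁻¹ ≡ 557.
t = 664 + 947·((91 − 664)·557 mod 661) = 664 + 947·102 = 97258.
Check: 97258 mod 947 = 664, 97258 mod 661 = 91. ✓

97258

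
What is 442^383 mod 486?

100

383 in binary is 101111111, i.e. 383 = 256 + 64 + 32 + 16 + 8 + 4 + 2 + 1.
442^1 ≡ 442 (mod 486)
442^2 ≡ 442^2 = 195364 ≡ 478 (mod 486)
442^4 ≡ 478^2 = 228484 ≡ 64 (mod 486)
442^8 ≡ 64^2 = 4096 ≡ 208 (mod 486)
442^16 ≡ 208^2 = 43264 ≡ 10 (mod 486)
442^32 ≡ 10^2 = 100 (mod 486)
442^64 ≡ 100^2 = 10000 ≡ 280 (mod 486)
442^128 ≡ 280^2 = 78400 ≡ 154 (mod 486)
442^256 ≡ 154^2 = 23716 ≡ 388 (mod 486)
442^383 = 442^256 · 442^64 · 442^32 · 442^16 · 442^8 · 442^4 · 442^2 · 442^1 ≡ 388 · 280 · 100 · 10 · 208 · 64 · 478 · 442 (mod 486).
Accumulate the product:
388 · 280 = 108640 ≡ 262
262 · 100 = 26200 ≡ 442
442 · 10 = 4420 ≡ 46
46 · 208 = 9568 ≡ 334
334 · 64 = 21376 ≡ 478
478 · 478 = 228484 ≡ 64
64 · 442 = 28288 ≡ 100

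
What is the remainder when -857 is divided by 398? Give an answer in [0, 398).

-857 = -3×398 + 337, so -857 ≡ 337 (mod 398).

337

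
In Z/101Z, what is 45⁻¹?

9

Apply the Euclidean algorithm and back-substitute:
101 = 2*45 + 11
45 = 4*11 + 1
11 = 11*1 + 0
gcd(45, 101) = 1, so the inverse exists.
Back-substitute for 1:
1 = 1*45 − 4*11
  = −4*101 + 9*45
So 45⁻¹ ≡ 9 (mod 101).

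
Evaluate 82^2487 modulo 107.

97

2487 in binary is 100110110111, i.e. 2487 = 2048 + 256 + 128 + 32 + 16 + 4 + 2 + 1.
82^1 ≡ 82 (mod 107)
82^2 ≡ 82^2 = 6724 ≡ 90 (mod 107)
82^4 ≡ 90^2 = 8100 ≡ 75 (mod 107)
82^8 ≡ 75^2 = 5625 ≡ 61 (mod 107)
82^16 ≡ 61^2 = 3721 ≡ 83 (mod 107)
82^32 ≡ 83^2 = 6889 ≡ 41 (mod 107)
82^64 ≡ 41^2 = 1681 ≡ 76 (mod 107)
82^128 ≡ 76^2 = 5776 ≡ 105 (mod 107)
82^256 ≡ 105^2 = 11025 ≡ 4 (mod 107)
82^512 ≡ 4^2 = 16 (mod 107)
82^1024 ≡ 16^2 = 256 ≡ 42 (mod 107)
82^2048 ≡ 42^2 = 1764 ≡ 52 (mod 107)
82^2487 = 82^2048 × 82^256 × 82^128 × 82^32 × 82^16 × 82^4 × 82^2 × 82^1 ≡ 52 × 4 × 105 × 41 × 83 × 75 × 90 × 82 (mod 107).
Accumulate the product:
52 × 4 = 208 ≡ 101
101 × 105 = 10605 ≡ 12
12 × 41 = 492 ≡ 64
64 × 83 = 5312 ≡ 69
69 × 75 = 5175 ≡ 39
39 × 90 = 3510 ≡ 86
86 × 82 = 7052 ≡ 97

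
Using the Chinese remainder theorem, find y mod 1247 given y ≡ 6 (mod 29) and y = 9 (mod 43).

29⁻¹ mod 43: 29*3 ≡ 1 (mod 43), so 29⁻¹ ≡ 3.
y = 6 + 29*((9 − 6)*3 mod 43) = 6 + 29*9 = 267.

267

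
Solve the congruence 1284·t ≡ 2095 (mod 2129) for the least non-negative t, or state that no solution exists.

640

gcd(1284, 2129) = 1, so a unique solution mod 2129 exists.
1284⁻¹ ≡ 1484 (mod 2129).
t ≡ 1484·2095 ≡ 640 (mod 2129).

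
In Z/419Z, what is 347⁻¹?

Run the extended Euclidean algorithm:
419 = 1×347 + 72
347 = 4×72 + 59
72 = 1×59 + 13
59 = 4×13 + 7
13 = 1×7 + 6
7 = 1×6 + 1
6 = 6×1 + 0
gcd(347, 419) = 1, so the inverse exists.
Back-substitute for 1:
1 = 1×7 − 1×6
  = −1×13 + 2×7
  = 2×59 − 9×13
  = −9×72 + 11×59
  = 11×347 − 53×72
  = −53×419 + 64×347
So 347⁻¹ ≡ 64 (mod 419).

64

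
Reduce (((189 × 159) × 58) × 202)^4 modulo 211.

189 × 159 = 30051 ≡ 89 (mod 211)
89 × 58 = 5162 ≡ 98 (mod 211)
98 × 202 = 19796 ≡ 173 (mod 211)
(173)^4 ≡ 34 (mod 211)

34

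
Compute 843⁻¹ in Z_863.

Run the extended Euclidean algorithm:
863 = 1*843 + 20
843 = 42*20 + 3
20 = 6*3 + 2
3 = 1*2 + 1
2 = 2*1 + 0
gcd(843, 863) = 1, so the inverse exists.
Back-substitute for 1:
1 = 1*3 − 1*2
  = −1*20 + 7*3
  = 7*843 − 295*20
  = −295*863 + 302*843
So 843⁻¹ ≡ 302 (mod 863).

302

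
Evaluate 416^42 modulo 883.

42 in binary is 101010, i.e. 42 = 32 + 8 + 2.
416^1 ≡ 416 (mod 883)
416^2 ≡ 416^2 = 173056 ≡ 871 (mod 883)
416^4 ≡ 871^2 = 758641 ≡ 144 (mod 883)
416^8 ≡ 144^2 = 20736 ≡ 427 (mod 883)
416^16 ≡ 427^2 = 182329 ≡ 431 (mod 883)
416^32 ≡ 431^2 = 185761 ≡ 331 (mod 883)
416^42 = 416^32 * 416^8 * 416^2 ≡ 331 * 427 * 871 (mod 883).
Accumulate the product:
331 * 427 = 141337 ≡ 57
57 * 871 = 49647 ≡ 199

199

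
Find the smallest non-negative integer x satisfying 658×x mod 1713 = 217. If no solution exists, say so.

gcd(658, 1713) = 1, so a unique solution mod 1713 exists.
658⁻¹ ≡ 466 (mod 1713).
x ≡ 466×217 ≡ 55 (mod 1713).

55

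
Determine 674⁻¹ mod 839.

300

839 = 1*674 + 165
674 = 4*165 + 14
165 = 11*14 + 11
14 = 1*11 + 3
11 = 3*3 + 2
3 = 1*2 + 1
2 = 2*1 + 0
gcd(674, 839) = 1, so the inverse exists.
Back-substitute for 1:
1 = 1*3 − 1*2
  = −1*11 + 4*3
  = 4*14 − 5*11
  = −5*165 + 59*14
  = 59*674 − 241*165
  = −241*839 + 300*674
So 674⁻¹ ≡ 300 (mod 839).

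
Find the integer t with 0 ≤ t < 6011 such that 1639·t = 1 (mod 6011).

6011 = 3*1639 + 1094
1639 = 1*1094 + 545
1094 = 2*545 + 4
545 = 136*4 + 1
4 = 4*1 + 0
gcd(1639, 6011) = 1, so the inverse exists.
Back-substitute for 1:
1 = 1*545 − 136*4
  = −136*1094 + 273*545
  = 273*1639 − 409*1094
  = −409*6011 + 1500*1639
So 1639⁻¹ ≡ 1500 (mod 6011).

1500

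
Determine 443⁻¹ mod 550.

550 = 1·443 + 107
443 = 4·107 + 15
107 = 7·15 + 2
15 = 7·2 + 1
2 = 2·1 + 0
gcd(443, 550) = 1, so the inverse exists.
Bézout: 1 = −207·550 + 257·443.
So 443⁻¹ ≡ 257 (mod 550).

257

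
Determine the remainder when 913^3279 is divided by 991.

Using repeated squaring:
913^1 ≡ 913 (mod 991)
913^2 ≡ 913^2 = 833569 ≡ 138 (mod 991)
913^4 ≡ 138^2 = 19044 ≡ 215 (mod 991)
913^8 ≡ 215^2 = 46225 ≡ 639 (mod 991)
913^16 ≡ 639^2 = 408321 ≡ 29 (mod 991)
913^32 ≡ 29^2 = 841 (mod 991)
913^64 ≡ 841^2 = 707281 ≡ 698 (mod 991)
913^128 ≡ 698^2 = 487204 ≡ 623 (mod 991)
913^256 ≡ 623^2 = 388129 ≡ 648 (mod 991)
913^512 ≡ 648^2 = 419904 ≡ 711 (mod 991)
913^1024 ≡ 711^2 = 505521 ≡ 111 (mod 991)
913^2048 ≡ 111^2 = 12321 ≡ 429 (mod 991)
913^3279 = 913^2048 * 913^1024 * 913^128 * 913^64 * 913^8 * 913^4 * 913^2 * 913^1 ≡ 429 * 111 * 623 * 698 * 639 * 215 * 138 * 913 (mod 991).
Accumulate the product:
429 * 111 = 47619 ≡ 51
51 * 623 = 31773 ≡ 61
61 * 698 = 42578 ≡ 956
956 * 639 = 610884 ≡ 428
428 * 215 = 92020 ≡ 848
848 * 138 = 117024 ≡ 86
86 * 913 = 78518 ≡ 229

229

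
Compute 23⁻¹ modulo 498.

65

Run the extended Euclidean algorithm:
498 = 21*23 + 15
23 = 1*15 + 8
15 = 1*8 + 7
8 = 1*7 + 1
7 = 7*1 + 0
gcd(23, 498) = 1, so the inverse exists.
Bézout: 1 = −3*498 + 65*23.
So 23⁻¹ ≡ 65 (mod 498).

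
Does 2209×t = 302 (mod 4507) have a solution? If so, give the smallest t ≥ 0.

2981

gcd(2209, 4507) = 1, so a unique solution mod 4507 exists.
2209⁻¹ ≡ 2532 (mod 4507).
t ≡ 2532×302 ≡ 2981 (mod 4507).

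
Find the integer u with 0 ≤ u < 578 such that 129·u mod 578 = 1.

578 = 4·129 + 62
129 = 2·62 + 5
62 = 12·5 + 2
5 = 2·2 + 1
2 = 2·1 + 0
gcd(129, 578) = 1, so the inverse exists.
Bézout: 1 = −52·578 + 233·129.
So 129⁻¹ ≡ 233 (mod 578).

233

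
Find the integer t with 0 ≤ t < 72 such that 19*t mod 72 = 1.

72 = 3·19 + 15
19 = 1·15 + 4
15 = 3·4 + 3
4 = 1·3 + 1
3 = 3·1 + 0
gcd(19, 72) = 1, so the inverse exists.
Bézout: 1 = −5·72 + 19·19.
So 19⁻¹ ≡ 19 (mod 72).

19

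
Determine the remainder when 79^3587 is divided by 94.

Using repeated squaring:
3587 in binary is 111000000011, i.e. 3587 = 2048 + 1024 + 512 + 2 + 1.
79^1 ≡ 79 (mod 94)
79^2 ≡ 79^2 = 6241 ≡ 37 (mod 94)
79^4 ≡ 37^2 = 1369 ≡ 53 (mod 94)
79^8 ≡ 53^2 = 2809 ≡ 83 (mod 94)
79^16 ≡ 83^2 = 6889 ≡ 27 (mod 94)
79^32 ≡ 27^2 = 729 ≡ 71 (mod 94)
79^64 ≡ 71^2 = 5041 ≡ 59 (mod 94)
79^128 ≡ 59^2 = 3481 ≡ 3 (mod 94)
79^256 ≡ 3^2 = 9 (mod 94)
79^512 ≡ 9^2 = 81 (mod 94)
79^1024 ≡ 81^2 = 6561 ≡ 75 (mod 94)
79^2048 ≡ 75^2 = 5625 ≡ 79 (mod 94)
79^3587 = 79^2048 · 79^1024 · 79^512 · 79^2 · 79^1 ≡ 79 · 75 · 81 · 37 · 79 (mod 94).
Accumulate the product:
79 · 75 = 5925 ≡ 3
3 · 81 = 243 ≡ 55
55 · 37 = 2035 ≡ 61
61 · 79 = 4819 ≡ 25

25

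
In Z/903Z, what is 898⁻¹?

903 = 1·898 + 5
898 = 179·5 + 3
5 = 1·3 + 2
3 = 1·2 + 1
2 = 2·1 + 0
gcd(898, 903) = 1, so the inverse exists.
Bézout: 1 = −359·903 + 361·898.
So 898⁻¹ ≡ 361 (mod 903).

361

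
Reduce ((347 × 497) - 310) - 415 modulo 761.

347 × 497 = 172459 ≡ 473 (mod 761)
473 - 310 = 163
163 - 415 = -252 ≡ 509 (mod 761)

509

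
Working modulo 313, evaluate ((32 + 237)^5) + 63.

32 + 237 = 269
(269)^5 ≡ 33 (mod 313)
33 + 63 = 96

96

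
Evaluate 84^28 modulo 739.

Using repeated squaring:
28 in binary is 11100, i.e. 28 = 16 + 8 + 4.
84^1 ≡ 84 (mod 739)
84^2 ≡ 84^2 = 7056 ≡ 405 (mod 739)
84^4 ≡ 405^2 = 164025 ≡ 706 (mod 739)
84^8 ≡ 706^2 = 498436 ≡ 350 (mod 739)
84^16 ≡ 350^2 = 122500 ≡ 565 (mod 739)
84^28 = 84^16 * 84^8 * 84^4 ≡ 565 * 350 * 706 (mod 739).
Accumulate the product:
565 * 350 = 197750 ≡ 437
437 * 706 = 308522 ≡ 359

359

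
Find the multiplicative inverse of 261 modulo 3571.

3571 = 13×261 + 178
261 = 1×178 + 83
178 = 2×83 + 12
83 = 6×12 + 11
12 = 1×11 + 1
11 = 11×1 + 0
gcd(261, 3571) = 1, so the inverse exists.
Back-substitute for 1:
1 = 1×12 − 1×11
  = −1×83 + 7×12
  = 7×178 − 15×83
  = −15×261 + 22×178
  = 22×3571 − 301×261
So 261⁻¹ ≡ −301 ≡ 3270 (mod 3571).

3270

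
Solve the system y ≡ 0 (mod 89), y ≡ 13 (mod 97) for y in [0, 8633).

89⁻¹ mod 97: 89×12 ≡ 1 (mod 97), so 89⁻¹ ≡ 12.
y = 0 + 89×((13 − 0)×12 mod 97) = 0 + 89×59 = 5251.

5251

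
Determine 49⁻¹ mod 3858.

Run the extended Euclidean algorithm:
3858 = 78·49 + 36
49 = 1·36 + 13
36 = 2·13 + 10
13 = 1·10 + 3
10 = 3·3 + 1
3 = 3·1 + 0
gcd(49, 3858) = 1, so the inverse exists.
Back-substitute for 1:
1 = 1·10 − 3·3
  = −3·13 + 4·10
  = 4·36 − 11·13
  = −11·49 + 15·36
  = 15·3858 − 1181·49
So 49⁻¹ ≡ −1181 ≡ 2677 (mod 3858).

2677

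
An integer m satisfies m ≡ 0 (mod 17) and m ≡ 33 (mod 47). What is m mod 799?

221

17⁻¹ mod 47: 17×36 ≡ 1 (mod 47), so 17⁻¹ ≡ 36.
m = 0 + 17×((33 − 0)×36 mod 47) = 0 + 17×13 = 221.
Check: 221 mod 17 = 0, 221 mod 47 = 33. ✓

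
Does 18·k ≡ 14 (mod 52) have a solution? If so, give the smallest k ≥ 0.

21

gcd(18, 52) = 2, and 2 | 14, so solutions exist.
Divide through by 2: 9·k = 7 (mod 26).
9⁻¹ ≡ 3 (mod 26).
k ≡ 3·7 ≡ 21 (mod 26).
The smallest non-negative solution is k = 21.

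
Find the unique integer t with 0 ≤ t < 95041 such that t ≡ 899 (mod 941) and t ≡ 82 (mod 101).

941⁻¹ mod 101: 941*60 ≡ 1 (mod 101), so 941⁻¹ ≡ 60.
t = 899 + 941*((82 − 899)*60 mod 101) = 899 + 941*66 = 63005.

63005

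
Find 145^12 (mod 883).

12 in binary is 1100, i.e. 12 = 8 + 4.
145^1 ≡ 145 (mod 883)
145^2 ≡ 145^2 = 21025 ≡ 716 (mod 883)
145^4 ≡ 716^2 = 512656 ≡ 516 (mod 883)
145^8 ≡ 516^2 = 266256 ≡ 473 (mod 883)
145^12 = 145^8 * 145^4 ≡ 473 * 516 (mod 883).
473 * 516 = 244068 ≡ 360 (mod 883).

360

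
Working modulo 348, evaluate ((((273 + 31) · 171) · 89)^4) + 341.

161

273 + 31 = 304
304 · 171 = 51984 ≡ 132 (mod 348)
132 · 89 = 11748 ≡ 264 (mod 348)
(264)^4 ≡ 168 (mod 348)
168 + 341 = 509 ≡ 161 (mod 348)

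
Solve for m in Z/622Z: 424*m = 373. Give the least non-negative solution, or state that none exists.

gcd(424, 622) = 2, and 2 does not divide 373.
So the congruence has no solution.

no solution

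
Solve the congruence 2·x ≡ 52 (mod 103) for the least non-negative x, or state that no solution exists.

26

gcd(2, 103) = 1, so a unique solution mod 103 exists.
2⁻¹ ≡ 52 (mod 103).
x ≡ 52·52 ≡ 26 (mod 103).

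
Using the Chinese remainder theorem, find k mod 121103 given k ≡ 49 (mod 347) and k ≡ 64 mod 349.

347⁻¹ mod 349: 347*174 ≡ 1 (mod 349), so 347⁻¹ ≡ 174.
k = 49 + 347*((64 − 49)*174 mod 349) = 49 + 347*167 = 57998.
Check: 57998 mod 347 = 49, 57998 mod 349 = 64. ✓

57998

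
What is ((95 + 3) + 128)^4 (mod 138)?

95 + 3 = 98
98 + 128 = 226 ≡ 88 (mod 138)
(88)^4 ≡ 118 (mod 138)

118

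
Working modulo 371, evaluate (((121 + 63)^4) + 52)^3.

41

121 + 63 = 184
(184)^4 ≡ 121 (mod 371)
121 + 52 = 173
(173)^3 ≡ 41 (mod 371)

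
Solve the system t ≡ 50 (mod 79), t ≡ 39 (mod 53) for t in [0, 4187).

79⁻¹ mod 53: 79×51 ≡ 1 (mod 53), so 79⁻¹ ≡ 51.
t = 50 + 79×((39 − 50)×51 mod 53) = 50 + 79×22 = 1788.

1788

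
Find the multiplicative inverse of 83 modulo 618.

Run the extended Euclidean algorithm:
618 = 7·83 + 37
83 = 2·37 + 9
37 = 4·9 + 1
9 = 9·1 + 0
gcd(83, 618) = 1, so the inverse exists.
Bézout: 1 = 9·618 − 67·83.
So 83⁻¹ ≡ −67 ≡ 551 (mod 618).

551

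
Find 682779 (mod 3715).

682779 = 183*3715 + 2934, so 682779 ≡ 2934 (mod 3715).

2934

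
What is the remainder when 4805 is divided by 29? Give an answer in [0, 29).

4805 = 165×29 + 20, so 4805 ≡ 20 (mod 29).

20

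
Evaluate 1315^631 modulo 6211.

1315^1 ≡ 1315 (mod 6211)
1315^2 ≡ 1315^2 = 1729225 ≡ 2567 (mod 6211)
1315^4 ≡ 2567^2 = 6589489 ≡ 5829 (mod 6211)
1315^8 ≡ 5829^2 = 33977241 ≡ 3071 (mod 6211)
1315^16 ≡ 3071^2 = 9431041 ≡ 2743 (mod 6211)
1315^32 ≡ 2743^2 = 7524049 ≡ 2528 (mod 6211)
1315^64 ≡ 2528^2 = 6390784 ≡ 5876 (mod 6211)
1315^128 ≡ 5876^2 = 34527376 ≡ 427 (mod 6211)
1315^256 ≡ 427^2 = 182329 ≡ 2210 (mod 6211)
1315^512 ≡ 2210^2 = 4884100 ≡ 2254 (mod 6211)
1315^631 = 1315^512 * 1315^64 * 1315^32 * 1315^16 * 1315^4 * 1315^2 * 1315^1 ≡ 2254 * 5876 * 2528 * 2743 * 5829 * 2567 * 1315 (mod 6211).
Accumulate the product:
2254 * 5876 = 13244504 ≡ 2652
2652 * 2528 = 6704256 ≡ 2587
2587 * 2743 = 7096141 ≡ 3179
3179 * 5829 = 18530391 ≡ 2978
2978 * 2567 = 7644526 ≡ 4996
4996 * 1315 = 6569740 ≡ 4713

4713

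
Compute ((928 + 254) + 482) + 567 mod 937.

357

928 + 254 = 1182 ≡ 245 (mod 937)
245 + 482 = 727
727 + 567 = 1294 ≡ 357 (mod 937)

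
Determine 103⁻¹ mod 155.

155 = 1×103 + 52
103 = 1×52 + 51
52 = 1×51 + 1
51 = 51×1 + 0
gcd(103, 155) = 1, so the inverse exists.
Bézout: 1 = 2×155 − 3×103.
So 103⁻¹ ≡ −3 ≡ 152 (mod 155).

152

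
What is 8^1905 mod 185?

Using repeated squaring:
1905 in binary is 11101110001, i.e. 1905 = 1024 + 512 + 256 + 64 + 32 + 16 + 1.
8^1 ≡ 8 (mod 185)
8^2 ≡ 8^2 = 64 (mod 185)
8^4 ≡ 64^2 = 4096 ≡ 26 (mod 185)
8^8 ≡ 26^2 = 676 ≡ 121 (mod 185)
8^16 ≡ 121^2 = 14641 ≡ 26 (mod 185)
8^32 ≡ 26^2 = 676 ≡ 121 (mod 185)
8^64 ≡ 121^2 = 14641 ≡ 26 (mod 185)
8^128 ≡ 26^2 = 676 ≡ 121 (mod 185)
8^256 ≡ 121^2 = 14641 ≡ 26 (mod 185)
8^512 ≡ 26^2 = 676 ≡ 121 (mod 185)
8^1024 ≡ 121^2 = 14641 ≡ 26 (mod 185)
8^1905 = 8^1024 * 8^512 * 8^256 * 8^64 * 8^32 * 8^16 * 8^1 ≡ 26 * 121 * 26 * 26 * 121 * 26 * 8 (mod 185).
Accumulate the product:
26 * 121 = 3146 ≡ 1
1 * 26 = 26
26 * 26 = 676 ≡ 121
121 * 121 = 14641 ≡ 26
26 * 26 = 676 ≡ 121
121 * 8 = 968 ≡ 43

43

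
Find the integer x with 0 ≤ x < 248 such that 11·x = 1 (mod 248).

203

Run the extended Euclidean algorithm:
248 = 22×11 + 6
11 = 1×6 + 5
6 = 1×5 + 1
5 = 5×1 + 0
gcd(11, 248) = 1, so the inverse exists.
Bézout: 1 = 2×248 − 45×11.
So 11⁻¹ ≡ −45 ≡ 203 (mod 248).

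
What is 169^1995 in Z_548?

Compute successive squares:
169^1 ≡ 169 (mod 548)
169^2 ≡ 169^2 = 28561 ≡ 65 (mod 548)
169^4 ≡ 65^2 = 4225 ≡ 389 (mod 548)
169^8 ≡ 389^2 = 151321 ≡ 73 (mod 548)
169^16 ≡ 73^2 = 5329 ≡ 397 (mod 548)
169^32 ≡ 397^2 = 157609 ≡ 333 (mod 548)
169^64 ≡ 333^2 = 110889 ≡ 193 (mod 548)
169^128 ≡ 193^2 = 37249 ≡ 533 (mod 548)
169^256 ≡ 533^2 = 284089 ≡ 225 (mod 548)
169^512 ≡ 225^2 = 50625 ≡ 209 (mod 548)
169^1024 ≡ 209^2 = 43681 ≡ 389 (mod 548)
169^1995 = 169^1024 · 169^512 · 169^256 · 169^128 · 169^64 · 169^8 · 169^2 · 169^1 ≡ 389 · 209 · 225 · 533 · 193 · 73 · 65 · 169 (mod 548).
Accumulate the product:
389 · 209 = 81301 ≡ 197
197 · 225 = 44325 ≡ 485
485 · 533 = 258505 ≡ 397
397 · 193 = 76621 ≡ 449
449 · 73 = 32777 ≡ 445
445 · 65 = 28925 ≡ 429
429 · 169 = 72501 ≡ 165

165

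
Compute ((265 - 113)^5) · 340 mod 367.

88

265 - 113 = 152
(152)^5 ≡ 255 (mod 367)
255 · 340 = 86700 ≡ 88 (mod 367)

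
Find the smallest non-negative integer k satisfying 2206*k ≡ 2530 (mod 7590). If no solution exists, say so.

2530

gcd(2206, 7590) = 2, and 2 | 2530, so solutions exist.
Divide through by 2: 1103*k = 1265 (mod 3795).
1103⁻¹ ≡ 2897 (mod 3795).
k ≡ 2897*1265 ≡ 2530 (mod 3795).
The smallest non-negative solution is k = 2530.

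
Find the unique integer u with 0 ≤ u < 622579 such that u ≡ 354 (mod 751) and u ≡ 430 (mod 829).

751⁻¹ mod 829: 751×457 ≡ 1 (mod 829), so 751⁻¹ ≡ 457.
u = 354 + 751×((430 − 354)×457 mod 829) = 354 + 751×743 = 558347.
Check: 558347 mod 751 = 354, 558347 mod 829 = 430. ✓

558347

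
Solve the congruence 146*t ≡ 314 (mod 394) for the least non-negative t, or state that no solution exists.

102

gcd(146, 394) = 2, and 2 | 314, so solutions exist.
Divide through by 2: 73*t mod 197 = 157.
73⁻¹ ≡ 27 (mod 197).
t ≡ 27*157 ≡ 102 (mod 197).
The smallest non-negative solution is t = 102.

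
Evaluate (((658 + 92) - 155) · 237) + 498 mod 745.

658 + 92 = 750 ≡ 5 (mod 745)
5 - 155 = -150 ≡ 595 (mod 745)
595 · 237 = 141015 ≡ 210 (mod 745)
210 + 498 = 708

708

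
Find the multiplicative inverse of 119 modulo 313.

121

313 = 2·119 + 75
119 = 1·75 + 44
75 = 1·44 + 31
44 = 1·31 + 13
31 = 2·13 + 5
13 = 2·5 + 3
5 = 1·3 + 2
3 = 1·2 + 1
2 = 2·1 + 0
gcd(119, 313) = 1, so the inverse exists.
Back-substitute for 1:
1 = 1·3 − 1·2
  = −1·5 + 2·3
  = 2·13 − 5·5
  = −5·31 + 12·13
  = 12·44 − 17·31
  = −17·75 + 29·44
  = 29·119 − 46·75
  = −46·313 + 121·119
So 119⁻¹ ≡ 121 (mod 313).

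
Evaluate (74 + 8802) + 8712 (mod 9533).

74 + 8802 = 8876
8876 + 8712 = 17588 ≡ 8055 (mod 9533)

8055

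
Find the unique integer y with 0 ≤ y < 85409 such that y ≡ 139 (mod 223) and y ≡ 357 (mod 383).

3038

223⁻¹ mod 383: 223*304 ≡ 1 (mod 383), so 223⁻¹ ≡ 304.
y = 139 + 223*((357 − 139)*304 mod 383) = 139 + 223*13 = 3038.
Check: 3038 mod 223 = 139, 3038 mod 383 = 357. ✓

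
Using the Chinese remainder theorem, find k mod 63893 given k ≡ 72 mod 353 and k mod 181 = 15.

353⁻¹ mod 181: 353*20 ≡ 1 (mod 181), so 353⁻¹ ≡ 20.
k = 72 + 353*((15 − 72)*20 mod 181) = 72 + 353*127 = 44903.

44903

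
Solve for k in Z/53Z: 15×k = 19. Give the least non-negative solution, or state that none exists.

gcd(15, 53) = 1, so a unique solution mod 53 exists.
15⁻¹ ≡ 46 (mod 53).
k ≡ 46×19 ≡ 26 (mod 53).

26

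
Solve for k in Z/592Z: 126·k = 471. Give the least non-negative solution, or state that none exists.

no solution

gcd(126, 592) = 2, and 2 does not divide 471.
So the congruence has no solution.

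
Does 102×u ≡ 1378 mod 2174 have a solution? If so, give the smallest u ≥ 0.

gcd(102, 2174) = 2, and 2 | 1378, so solutions exist.
Divide through by 2: 51×u ≡ 689 mod 1087.
51⁻¹ ≡ 746 (mod 1087).
u ≡ 746×689 ≡ 930 (mod 1087).
The smallest non-negative solution is u = 930.

930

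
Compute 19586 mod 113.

37

19586 = 173×113 + 37, so 19586 ≡ 37 (mod 113).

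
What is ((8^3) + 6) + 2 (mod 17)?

(8)^3 ≡ 2 (mod 17)
2 + 6 = 8
8 + 2 = 10

10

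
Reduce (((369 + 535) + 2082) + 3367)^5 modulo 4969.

369 + 535 = 904
904 + 2082 = 2986
2986 + 3367 = 6353 ≡ 1384 (mod 4969)
(1384)^5 ≡ 4728 (mod 4969)

4728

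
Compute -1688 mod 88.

72

-1688 = -20·88 + 72, so -1688 ≡ 72 (mod 88).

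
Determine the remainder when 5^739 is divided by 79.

By square-and-multiply:
5^1 ≡ 5 (mod 79)
5^2 ≡ 5^2 = 25 (mod 79)
5^4 ≡ 25^2 = 625 ≡ 72 (mod 79)
5^8 ≡ 72^2 = 5184 ≡ 49 (mod 79)
5^16 ≡ 49^2 = 2401 ≡ 31 (mod 79)
5^32 ≡ 31^2 = 961 ≡ 13 (mod 79)
5^64 ≡ 13^2 = 169 ≡ 11 (mod 79)
5^128 ≡ 11^2 = 121 ≡ 42 (mod 79)
5^256 ≡ 42^2 = 1764 ≡ 26 (mod 79)
5^512 ≡ 26^2 = 676 ≡ 44 (mod 79)
5^739 = 5^512 × 5^128 × 5^64 × 5^32 × 5^2 × 5^1 ≡ 44 × 42 × 11 × 13 × 25 × 5 (mod 79).
Accumulate the product:
44 × 42 = 1848 ≡ 31
31 × 11 = 341 ≡ 25
25 × 13 = 325 ≡ 9
9 × 25 = 225 ≡ 67
67 × 5 = 335 ≡ 19

19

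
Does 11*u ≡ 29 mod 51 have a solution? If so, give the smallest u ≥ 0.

49

gcd(11, 51) = 1, so a unique solution mod 51 exists.
11⁻¹ ≡ 14 (mod 51).
u ≡ 14*29 ≡ 49 (mod 51).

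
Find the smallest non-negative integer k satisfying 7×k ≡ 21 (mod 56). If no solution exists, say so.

gcd(7, 56) = 7, and 7 | 21, so solutions exist.
Divide through by 7: 1×k = 3 (mod 8).
1⁻¹ ≡ 1 (mod 8).
k ≡ 1×3 ≡ 3 (mod 8).
The smallest non-negative solution is k = 3.

3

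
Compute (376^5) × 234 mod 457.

(376)^5 ≡ 381 (mod 457)
381 × 234 = 89154 ≡ 39 (mod 457)

39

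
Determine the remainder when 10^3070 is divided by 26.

Using repeated squaring:
3070 in binary is 101111111110, i.e. 3070 = 2048 + 512 + 256 + 128 + 64 + 32 + 16 + 8 + 4 + 2.
10^1 ≡ 10 (mod 26)
10^2 ≡ 10^2 = 100 ≡ 22 (mod 26)
10^4 ≡ 22^2 = 484 ≡ 16 (mod 26)
10^8 ≡ 16^2 = 256 ≡ 22 (mod 26)
10^16 ≡ 22^2 = 484 ≡ 16 (mod 26)
10^32 ≡ 16^2 = 256 ≡ 22 (mod 26)
10^64 ≡ 22^2 = 484 ≡ 16 (mod 26)
10^128 ≡ 16^2 = 256 ≡ 22 (mod 26)
10^256 ≡ 22^2 = 484 ≡ 16 (mod 26)
10^512 ≡ 16^2 = 256 ≡ 22 (mod 26)
10^1024 ≡ 22^2 = 484 ≡ 16 (mod 26)
10^2048 ≡ 16^2 = 256 ≡ 22 (mod 26)
10^3070 = 10^2048 × 10^512 × 10^256 × 10^128 × 10^64 × 10^32 × 10^16 × 10^8 × 10^4 × 10^2 ≡ 22 × 22 × 16 × 22 × 16 × 22 × 16 × 22 × 16 × 22 (mod 26).
Accumulate the product:
22 × 22 = 484 ≡ 16
16 × 16 = 256 ≡ 22
22 × 22 = 484 ≡ 16
16 × 16 = 256 ≡ 22
22 × 22 = 484 ≡ 16
16 × 16 = 256 ≡ 22
22 × 22 = 484 ≡ 16
16 × 16 = 256 ≡ 22
22 × 22 = 484 ≡ 16

16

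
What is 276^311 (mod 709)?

311 in binary is 100110111, i.e. 311 = 256 + 32 + 16 + 4 + 2 + 1.
276^1 ≡ 276 (mod 709)
276^2 ≡ 276^2 = 76176 ≡ 313 (mod 709)
276^4 ≡ 313^2 = 97969 ≡ 127 (mod 709)
276^8 ≡ 127^2 = 16129 ≡ 531 (mod 709)
276^16 ≡ 531^2 = 281961 ≡ 488 (mod 709)
276^32 ≡ 488^2 = 238144 ≡ 629 (mod 709)
276^64 ≡ 629^2 = 395641 ≡ 19 (mod 709)
276^128 ≡ 19^2 = 361 (mod 709)
276^256 ≡ 361^2 = 130321 ≡ 574 (mod 709)
276^311 = 276^256 * 276^32 * 276^16 * 276^4 * 276^2 * 276^1 ≡ 574 * 629 * 488 * 127 * 313 * 276 (mod 709).
Accumulate the product:
574 * 629 = 361046 ≡ 165
165 * 488 = 80520 ≡ 403
403 * 127 = 51181 ≡ 133
133 * 313 = 41629 ≡ 507
507 * 276 = 139932 ≡ 259

259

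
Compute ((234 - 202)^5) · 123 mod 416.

64

234 - 202 = 32
(32)^5 ≡ 288 (mod 416)
288 · 123 = 35424 ≡ 64 (mod 416)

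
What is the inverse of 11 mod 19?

Run the extended Euclidean algorithm:
19 = 1×11 + 8
11 = 1×8 + 3
8 = 2×3 + 2
3 = 1×2 + 1
2 = 2×1 + 0
gcd(11, 19) = 1, so the inverse exists.
Back-substitute for 1:
1 = 1×3 − 1×2
  = −1×8 + 3×3
  = 3×11 − 4×8
  = −4×19 + 7×11
So 11⁻¹ ≡ 7 (mod 19).

7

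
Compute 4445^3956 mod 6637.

5676

By square-and-multiply:
3956 in binary is 111101110100, i.e. 3956 = 2048 + 1024 + 512 + 256 + 64 + 32 + 16 + 4.
4445^1 ≡ 4445 (mod 6637)
4445^2 ≡ 4445^2 = 19758025 ≡ 6313 (mod 6637)
4445^4 ≡ 6313^2 = 39853969 ≡ 5421 (mod 6637)
4445^8 ≡ 5421^2 = 29387241 ≡ 5242 (mod 6637)
4445^16 ≡ 5242^2 = 27478564 ≡ 1384 (mod 6637)
4445^32 ≡ 1384^2 = 1915456 ≡ 4000 (mod 6637)
4445^64 ≡ 4000^2 = 16000000 ≡ 4830 (mod 6637)
4445^128 ≡ 4830^2 = 23328900 ≡ 6482 (mod 6637)
4445^256 ≡ 6482^2 = 42016324 ≡ 4114 (mod 6637)
4445^512 ≡ 4114^2 = 16924996 ≡ 646 (mod 6637)
4445^1024 ≡ 646^2 = 417316 ≡ 5822 (mod 6637)
4445^2048 ≡ 5822^2 = 33895684 ≡ 525 (mod 6637)
4445^3956 = 4445^2048 × 4445^1024 × 4445^512 × 4445^256 × 4445^64 × 4445^32 × 4445^16 × 4445^4 ≡ 525 × 5822 × 646 × 4114 × 4830 × 4000 × 1384 × 5421 (mod 6637).
Accumulate the product:
525 × 5822 = 3056550 ≡ 3530
3530 × 646 = 2280380 ≡ 3889
3889 × 4114 = 15999346 ≡ 4176
4176 × 4830 = 20170080 ≡ 237
237 × 4000 = 948000 ≡ 5546
5546 × 1384 = 7675664 ≡ 3292
3292 × 5421 = 17845932 ≡ 5676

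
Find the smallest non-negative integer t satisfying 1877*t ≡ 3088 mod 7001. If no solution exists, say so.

5175

gcd(1877, 7001) = 1, so a unique solution mod 7001 exists.
1877⁻¹ ≡ 6352 (mod 7001).
t ≡ 6352*3088 ≡ 5175 (mod 7001).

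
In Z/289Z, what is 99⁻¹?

181

289 = 2·99 + 91
99 = 1·91 + 8
91 = 11·8 + 3
8 = 2·3 + 2
3 = 1·2 + 1
2 = 2·1 + 0
gcd(99, 289) = 1, so the inverse exists.
Bézout: 1 = 37·289 − 108·99.
So 99⁻¹ ≡ −108 ≡ 181 (mod 289).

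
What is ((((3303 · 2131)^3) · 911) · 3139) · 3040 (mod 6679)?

3303 · 2131 = 7038693 ≡ 5706 (mod 6679)
(5706)^3 ≡ 363 (mod 6679)
363 · 911 = 330693 ≡ 3422 (mod 6679)
3422 · 3139 = 10741658 ≡ 1826 (mod 6679)
1826 · 3040 = 5551040 ≡ 791 (mod 6679)

791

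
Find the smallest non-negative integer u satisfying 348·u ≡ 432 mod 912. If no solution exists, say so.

72

gcd(348, 912) = 12, and 12 | 432, so solutions exist.
Divide through by 12: 29·u mod 76 = 36.
29⁻¹ ≡ 21 (mod 76).
u ≡ 21·36 ≡ 72 (mod 76).
The smallest non-negative solution is u = 72.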